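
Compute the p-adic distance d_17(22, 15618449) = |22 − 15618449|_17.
d_17(22, 15618449) = 1/1419857

Step 1 — x − y = 22 − 15618449 = -15618427. Step 2 — v_17(-15618427) = 5 (factor: -15618427 = −(17^5 · 11); the sign does not affect v_p). Step 3 — |x − y|_17 = 17^{-5} = 1/1419857.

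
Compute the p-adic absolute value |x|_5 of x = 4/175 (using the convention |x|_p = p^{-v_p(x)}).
|4/175|_5 = 25

Step 1 — compute v_5(x) by factoring powers of 5 out of the numerator and denominator: v_5(4/175) = -2. Step 2 — apply |x|_p = p^{-v_p(x)} = 5^{2} = 25.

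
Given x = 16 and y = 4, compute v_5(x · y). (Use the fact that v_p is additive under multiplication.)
v_5(64) = 0

v_p(x) = 0 (factor: 16 = 5^0 · 16); v_p(y) = 0 (factor: 4 = 5^0 · 4). Additivity: v_p(xy) = v_p(x) + v_p(y) = 0 + 0 = 0. (Direct check: xy = 64 = 5^0 · (64).)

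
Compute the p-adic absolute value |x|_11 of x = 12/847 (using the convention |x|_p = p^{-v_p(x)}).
|12/847|_11 = 121

Step 1 — compute v_11(x) by factoring powers of 11 out of the numerator and denominator: v_11(12/847) = -2. Step 2 — apply |x|_p = p^{-v_p(x)} = 11^{2} = 121.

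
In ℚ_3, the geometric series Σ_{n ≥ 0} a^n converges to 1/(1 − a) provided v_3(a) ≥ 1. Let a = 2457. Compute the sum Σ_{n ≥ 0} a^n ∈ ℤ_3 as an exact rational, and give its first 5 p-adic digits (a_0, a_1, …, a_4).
Σ a^n = 1/(1 − a) = -1/2456;  first 5 digits = (1, 0, 0, 1, 0)

v_3(a) = 3 ≥ 1, so the series converges in ℤ_3 to 1/(1 − a) = 1/(1 − 2457) = -1/2456. Expand this rational in ℤ_3: compute digits iteratively via d_i = x_i mod 3, x_{i+1} = (x_i − d_i)/3. The first 5 digits are (1, 0, 0, 1, 0).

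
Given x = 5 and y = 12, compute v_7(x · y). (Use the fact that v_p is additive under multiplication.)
v_7(60) = 0

v_p(x) = 0 (factor: 5 = 7^0 · 5); v_p(y) = 0 (factor: 12 = 7^0 · 12). Additivity: v_p(xy) = v_p(x) + v_p(y) = 0 + 0 = 0. (Direct check: xy = 60 = 7^0 · (60).)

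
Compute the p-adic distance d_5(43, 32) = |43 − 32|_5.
d_5(43, 32) = 1

Step 1 — x − y = 43 − 32 = 11. Step 2 — v_5(11) = 0 (factor: 11 = (5^0 · 11); the sign does not affect v_p). Step 3 — |x − y|_5 = 5^{0} = 1.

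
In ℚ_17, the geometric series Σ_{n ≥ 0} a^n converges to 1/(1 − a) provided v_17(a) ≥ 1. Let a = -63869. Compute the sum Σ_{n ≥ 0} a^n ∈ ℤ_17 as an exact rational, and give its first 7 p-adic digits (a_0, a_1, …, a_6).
Σ a^n = 1/(1 − a) = 1/63870;  first 7 digits = (1, 0, 0, 4, 16, 16, 15)

v_17(a) = 3 ≥ 1, so the series converges in ℤ_17 to 1/(1 − a) = 1/(1 − (-63869)) = 1/63870. Expand this rational in ℤ_17: compute digits iteratively via d_i = x_i mod 17, x_{i+1} = (x_i − d_i)/17. The first 7 digits are (1, 0, 0, 4, 16, 16, 15).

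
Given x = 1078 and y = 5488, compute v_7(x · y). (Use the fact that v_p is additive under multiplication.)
v_7(5916064) = 5

v_p(x) = 2 (factor: 1078 = 7^2 · 22); v_p(y) = 3 (factor: 5488 = 7^3 · 16). Additivity: v_p(xy) = v_p(x) + v_p(y) = 2 + 3 = 5. (Direct check: xy = 5916064 = 7^5 · (352).)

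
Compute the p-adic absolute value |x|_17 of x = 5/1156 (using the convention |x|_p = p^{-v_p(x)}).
|5/1156|_17 = 289

Step 1 — compute v_17(x) by factoring powers of 17 out of the numerator and denominator: v_17(5/1156) = -2. Step 2 — apply |x|_p = p^{-v_p(x)} = 17^{2} = 289.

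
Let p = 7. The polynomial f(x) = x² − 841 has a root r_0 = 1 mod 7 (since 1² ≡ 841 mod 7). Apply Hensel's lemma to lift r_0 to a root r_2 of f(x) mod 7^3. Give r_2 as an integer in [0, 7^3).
r_2 = 29 (mod 343)

Hensel's recurrence: r_{i+1} = r_i − f(r_i)·(f′(r_i))^{-1} mod 7^{i+2}, with f′(x) = 2x. Iterate:
  r_0 = 1 (mod 7)
  r_1 = 29 (mod 49)
  r_2 = 29 (mod 343)
Final: r_2 = 29, and one checks f(r_2) ≡ 0 mod 7^3.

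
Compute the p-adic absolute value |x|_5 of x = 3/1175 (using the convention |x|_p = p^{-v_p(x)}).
|3/1175|_5 = 25

Step 1 — compute v_5(x) by factoring powers of 5 out of the numerator and denominator: v_5(3/1175) = -2. Step 2 — apply |x|_p = p^{-v_p(x)} = 5^{2} = 25.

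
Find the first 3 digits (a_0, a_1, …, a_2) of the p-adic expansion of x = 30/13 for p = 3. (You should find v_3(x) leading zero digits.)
(a_0, …, a_2) = (0, 1, 2)

v_3(30/13) = 1, so a_0 = ... = a_0 = 0. Factor out: x = 3^1 · u with u = 10/13 a unit in ℤ_3. Expand u iteratively via a_{v+i} = u_i mod 3, u_{i+1} = (u_i − a_{v+i})/3:
  u_0 = 10/13;  a_1 = 1;  u_1 = (u_0 − 1)/3 = -1/13
  u_1 = -1/13;  a_2 = 2;  u_2 = (u_1 − 2)/3 = -9/13
Digits: (0, 1, 2).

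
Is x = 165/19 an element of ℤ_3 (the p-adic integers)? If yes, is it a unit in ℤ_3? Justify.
x ∈ ℤ_3 but not a unit; v_3(x) = 1 > 0

ℤ_3 = {x ∈ ℚ_3 : v_3(x) ≥ 0} and ℤ_3^× = {x ∈ ℤ_3 : v_3(x) = 0}. Here v_3(165/19) = v_3(num) − v_3(den) = 1; compare against these criteria.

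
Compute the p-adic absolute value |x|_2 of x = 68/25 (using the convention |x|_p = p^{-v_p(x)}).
|68/25|_2 = 1/4

Step 1 — compute v_2(x) by factoring powers of 2 out of the numerator and denominator: v_2(68/25) = 2. Step 2 — apply |x|_p = p^{-v_p(x)} = 2^{-2} = 1/4.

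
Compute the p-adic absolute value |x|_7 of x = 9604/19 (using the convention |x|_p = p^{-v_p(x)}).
|9604/19|_7 = 1/2401

Step 1 — compute v_7(x) by factoring powers of 7 out of the numerator and denominator: v_7(9604/19) = 4. Step 2 — apply |x|_p = p^{-v_p(x)} = 7^{-4} = 1/2401.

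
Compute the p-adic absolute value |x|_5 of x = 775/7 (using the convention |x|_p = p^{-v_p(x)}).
|775/7|_5 = 1/25

Step 1 — compute v_5(x) by factoring powers of 5 out of the numerator and denominator: v_5(775/7) = 2. Step 2 — apply |x|_p = p^{-v_p(x)} = 5^{-2} = 1/25.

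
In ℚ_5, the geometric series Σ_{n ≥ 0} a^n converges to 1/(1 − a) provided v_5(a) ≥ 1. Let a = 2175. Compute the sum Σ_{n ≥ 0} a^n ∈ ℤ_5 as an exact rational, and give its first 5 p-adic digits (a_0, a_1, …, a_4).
Σ a^n = 1/(1 − a) = -1/2174;  first 5 digits = (1, 0, 2, 2, 2)

v_5(a) = 2 ≥ 1, so the series converges in ℤ_5 to 1/(1 − a) = 1/(1 − 2175) = -1/2174. Expand this rational in ℤ_5: compute digits iteratively via d_i = x_i mod 5, x_{i+1} = (x_i − d_i)/5. The first 5 digits are (1, 0, 2, 2, 2).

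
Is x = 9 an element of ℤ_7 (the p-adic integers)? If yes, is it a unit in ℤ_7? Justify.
x ∈ ℤ_7^× (unit); v_7(x) = 0

ℤ_7 = {x ∈ ℚ_7 : v_7(x) ≥ 0} and ℤ_7^× = {x ∈ ℤ_7 : v_7(x) = 0}. Here v_7(9) = v_7(num) − v_7(den) = 0; compare against these criteria.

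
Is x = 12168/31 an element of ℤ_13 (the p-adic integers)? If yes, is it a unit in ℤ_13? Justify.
x ∈ ℤ_13 but not a unit; v_13(x) = 2 > 0

ℤ_13 = {x ∈ ℚ_13 : v_13(x) ≥ 0} and ℤ_13^× = {x ∈ ℤ_13 : v_13(x) = 0}. Here v_13(12168/31) = v_13(num) − v_13(den) = 2; compare against these criteria.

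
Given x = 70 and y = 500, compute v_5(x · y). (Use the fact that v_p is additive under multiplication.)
v_5(35000) = 4

v_p(x) = 1 (factor: 70 = 5^1 · 14); v_p(y) = 3 (factor: 500 = 5^3 · 4). Additivity: v_p(xy) = v_p(x) + v_p(y) = 1 + 3 = 4. (Direct check: xy = 35000 = 5^4 · (56).)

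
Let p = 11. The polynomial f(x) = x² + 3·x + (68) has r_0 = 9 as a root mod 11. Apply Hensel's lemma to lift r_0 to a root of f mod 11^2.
r_1 = 64 (mod 121)

Hensel: r_{i+1} = r_i − f(r_i)·(f′(r_i))^{-1} mod 11^{i+2}, f′(x) = 2x + 3. Iterate:
  r_0 = 9 (mod 11)
  r_1 = 64 (mod 121)
Final: r = 64 satisfies f(r) ≡ 0 mod 11^2.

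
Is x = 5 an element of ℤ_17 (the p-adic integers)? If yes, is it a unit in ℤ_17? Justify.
x ∈ ℤ_17^× (unit); v_17(x) = 0

ℤ_17 = {x ∈ ℚ_17 : v_17(x) ≥ 0} and ℤ_17^× = {x ∈ ℤ_17 : v_17(x) = 0}. Here v_17(5) = v_17(num) − v_17(den) = 0; compare against these criteria.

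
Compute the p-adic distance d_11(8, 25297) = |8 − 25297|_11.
d_11(8, 25297) = 1/1331

Step 1 — x − y = 8 − 25297 = -25289. Step 2 — v_11(-25289) = 3 (factor: -25289 = −(11^3 · 19); the sign does not affect v_p). Step 3 — |x − y|_11 = 11^{-3} = 1/1331.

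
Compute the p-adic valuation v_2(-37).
v_2(-37) = 0

v_2(n) is the largest exponent k such that 2^k divides n. Factor out: -37 = -2^0 · 37. (Sign doesn't affect v_p.) So v_2(-37) = 0.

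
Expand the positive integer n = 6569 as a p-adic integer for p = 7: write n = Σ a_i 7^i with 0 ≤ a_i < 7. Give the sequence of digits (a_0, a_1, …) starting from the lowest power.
(a_0, a_1, …) = (3, 0, 1, 5, 2)

Repeated division by 7 gives the digits low-to-high: 6569 = 3 + 1·7^2 + 5·7^3 + 2·7^4. Digit sequence: (3, 0, 1, 5, 2).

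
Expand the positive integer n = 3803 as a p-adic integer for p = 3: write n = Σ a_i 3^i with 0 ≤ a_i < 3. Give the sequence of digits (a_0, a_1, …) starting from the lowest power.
(a_0, a_1, …) = (2, 1, 2, 2, 1, 0, 2, 1)

Repeated division by 3 gives the digits low-to-high: 3803 = 2 + 1·3^1 + 2·3^2 + 2·3^3 + 1·3^4 + 2·3^6 + 1·3^7. Digit sequence: (2, 1, 2, 2, 1, 0, 2, 1).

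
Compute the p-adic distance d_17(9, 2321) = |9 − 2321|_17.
d_17(9, 2321) = 1/289

Step 1 — x − y = 9 − 2321 = -2312. Step 2 — v_17(-2312) = 2 (factor: -2312 = −(17^2 · 8); the sign does not affect v_p). Step 3 — |x − y|_17 = 17^{-2} = 1/289.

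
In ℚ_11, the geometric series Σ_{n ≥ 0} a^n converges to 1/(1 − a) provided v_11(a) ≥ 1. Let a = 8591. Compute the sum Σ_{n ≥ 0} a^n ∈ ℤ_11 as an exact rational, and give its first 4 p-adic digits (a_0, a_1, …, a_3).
Σ a^n = 1/(1 − a) = -1/8590;  first 4 digits = (1, 0, 5, 6)

v_11(a) = 2 ≥ 1, so the series converges in ℤ_11 to 1/(1 − a) = 1/(1 − 8591) = -1/8590. Expand this rational in ℤ_11: compute digits iteratively via d_i = x_i mod 11, x_{i+1} = (x_i − d_i)/11. The first 4 digits are (1, 0, 5, 6).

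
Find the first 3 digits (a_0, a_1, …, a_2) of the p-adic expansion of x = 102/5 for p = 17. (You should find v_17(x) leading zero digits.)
(a_0, …, a_2) = (0, 8, 3)

v_17(102/5) = 1, so a_0 = ... = a_0 = 0. Factor out: x = 17^1 · u with u = 6/5 a unit in ℤ_17. Expand u iteratively via a_{v+i} = u_i mod 17, u_{i+1} = (u_i − a_{v+i})/17:
  u_0 = 6/5;  a_1 = 8;  u_1 = (u_0 − 8)/17 = -2/5
  u_1 = -2/5;  a_2 = 3;  u_2 = (u_1 − 3)/17 = -1/5
Digits: (0, 8, 3).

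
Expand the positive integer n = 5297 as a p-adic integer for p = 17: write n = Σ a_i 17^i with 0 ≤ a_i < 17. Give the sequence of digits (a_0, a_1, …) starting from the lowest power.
(a_0, a_1, …) = (10, 5, 1, 1)

Repeated division by 17 gives the digits low-to-high: 5297 = 10 + 5·17^1 + 1·17^2 + 1·17^3. Digit sequence: (10, 5, 1, 1).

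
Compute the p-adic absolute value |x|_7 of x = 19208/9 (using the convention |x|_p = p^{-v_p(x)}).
|19208/9|_7 = 1/2401

Step 1 — compute v_7(x) by factoring powers of 7 out of the numerator and denominator: v_7(19208/9) = 4. Step 2 — apply |x|_p = p^{-v_p(x)} = 7^{-4} = 1/2401.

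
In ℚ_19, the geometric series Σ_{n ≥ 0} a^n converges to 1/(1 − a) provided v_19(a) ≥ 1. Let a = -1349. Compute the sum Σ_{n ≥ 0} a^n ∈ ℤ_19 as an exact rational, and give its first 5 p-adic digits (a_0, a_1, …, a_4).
Σ a^n = 1/(1 − a) = 1/1350;  first 5 digits = (1, 5, 2, 10, 3)

v_19(a) = 1 ≥ 1, so the series converges in ℤ_19 to 1/(1 − a) = 1/(1 − (-1349)) = 1/1350. Expand this rational in ℤ_19: compute digits iteratively via d_i = x_i mod 19, x_{i+1} = (x_i − d_i)/19. The first 5 digits are (1, 5, 2, 10, 3).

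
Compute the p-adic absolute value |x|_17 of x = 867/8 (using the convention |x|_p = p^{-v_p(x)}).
|867/8|_17 = 1/289

Step 1 — compute v_17(x) by factoring powers of 17 out of the numerator and denominator: v_17(867/8) = 2. Step 2 — apply |x|_p = p^{-v_p(x)} = 17^{-2} = 1/289.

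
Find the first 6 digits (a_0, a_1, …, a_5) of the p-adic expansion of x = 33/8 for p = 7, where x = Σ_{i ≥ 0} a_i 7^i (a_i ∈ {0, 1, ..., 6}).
(a_0, …, a_5) = (5, 6, 0, 6, 0, 6)

v_7(33/8) = 0 (numerator and denominator both coprime to 7), so x ∈ ℤ_7^×. Compute digits iteratively via a_i = x_i mod 7, x_{i+1} = (x_i − a_i)/7, with x_0 = x:
  x_0 = 33/8;  a_0 = 5;  x_1 = (x_0 − 5)/7 = -1/8
  x_1 = -1/8;  a_1 = 6;  x_2 = (x_1 − 6)/7 = -7/8
  x_2 = -7/8;  a_2 = 0;  x_3 = (x_2 − 0)/7 = -1/8
  x_3 = -1/8;  a_3 = 6;  x_4 = (x_3 − 6)/7 = -7/8
  x_4 = -7/8;  a_4 = 0;  x_5 = (x_4 − 0)/7 = -1/8
  x_5 = -1/8;  a_5 = 6;  x_6 = (x_5 − 6)/7 = -7/8
Digits: (5, 6, 0, 6, 0, 6).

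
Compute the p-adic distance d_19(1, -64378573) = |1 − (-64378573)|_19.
d_19(1, -64378573) = 1/2476099

Step 1 — x − y = 1 − (-64378573) = 64378574. Step 2 — v_19(64378574) = 5 (factor: 64378574 = (19^5 · 26); the sign does not affect v_p). Step 3 — |x − y|_19 = 19^{-5} = 1/2476099.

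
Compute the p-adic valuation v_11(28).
v_11(28) = 0

v_11(n) is the largest exponent k such that 11^k divides n. Factor out: 28 = 11^0 · 28. (Sign doesn't affect v_p.) So v_11(28) = 0.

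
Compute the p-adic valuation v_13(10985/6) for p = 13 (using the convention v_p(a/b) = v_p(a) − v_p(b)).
v_13(10985/6) = 3

Factor powers of 13 from the numerator and denominator of the reduced fraction: 10985 = 13^3 · 5 and 6 = 13^0 · 6. Apply v_p(a/b) = v_p(a) − v_p(b): v_13(10985/6) = 3 − 0 = 3.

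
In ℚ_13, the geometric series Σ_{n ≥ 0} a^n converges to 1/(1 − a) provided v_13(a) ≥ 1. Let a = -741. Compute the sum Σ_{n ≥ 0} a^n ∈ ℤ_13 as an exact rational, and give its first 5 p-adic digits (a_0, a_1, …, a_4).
Σ a^n = 1/(1 − a) = 1/742;  first 5 digits = (1, 8, 7, 7, 9)

v_13(a) = 1 ≥ 1, so the series converges in ℤ_13 to 1/(1 − a) = 1/(1 − (-741)) = 1/742. Expand this rational in ℤ_13: compute digits iteratively via d_i = x_i mod 13, x_{i+1} = (x_i − d_i)/13. The first 5 digits are (1, 8, 7, 7, 9).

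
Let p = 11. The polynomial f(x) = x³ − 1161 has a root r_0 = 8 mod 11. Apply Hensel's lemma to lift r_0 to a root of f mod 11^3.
r_2 = 1130 (mod 1331)

Hensel: r_{i+1} = r_i − f(r_i)/f′(r_i) mod 11^{i+2}, where f′(x) = 3x². Iterate:
  r_0 = 8 (mod 11)
  r_1 = 41 (mod 121)
  r_2 = 1130 (mod 1331)
Final: r = 1130 with f(r) ≡ 0 mod 11^3.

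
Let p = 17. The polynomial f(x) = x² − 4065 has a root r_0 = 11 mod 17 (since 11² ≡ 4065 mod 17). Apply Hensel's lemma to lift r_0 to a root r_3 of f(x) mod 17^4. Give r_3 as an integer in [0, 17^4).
r_3 = 46693 (mod 83521)

Hensel's recurrence: r_{i+1} = r_i − f(r_i)·(f′(r_i))^{-1} mod 17^{i+2}, with f′(x) = 2x. Iterate:
  r_0 = 11 (mod 17)
  r_1 = 164 (mod 289)
  r_2 = 2476 (mod 4913)
  r_3 = 46693 (mod 83521)
Final: r_3 = 46693, and one checks f(r_3) ≡ 0 mod 17^4.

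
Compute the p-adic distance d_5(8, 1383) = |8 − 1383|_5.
d_5(8, 1383) = 1/125

Step 1 — x − y = 8 − 1383 = -1375. Step 2 — v_5(-1375) = 3 (factor: -1375 = −(5^3 · 11); the sign does not affect v_p). Step 3 — |x − y|_5 = 5^{-3} = 1/125.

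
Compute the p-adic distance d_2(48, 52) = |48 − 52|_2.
d_2(48, 52) = 1/4

Step 1 — x − y = 48 − 52 = -4. Step 2 — v_2(-4) = 2 (factor: -4 = −(2^2 · 1); the sign does not affect v_p). Step 3 — |x − y|_2 = 2^{-2} = 1/4.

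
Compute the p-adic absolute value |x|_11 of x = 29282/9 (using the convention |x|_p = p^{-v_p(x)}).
|29282/9|_11 = 1/14641

Step 1 — compute v_11(x) by factoring powers of 11 out of the numerator and denominator: v_11(29282/9) = 4. Step 2 — apply |x|_p = p^{-v_p(x)} = 11^{-4} = 1/14641.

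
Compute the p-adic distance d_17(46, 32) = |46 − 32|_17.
d_17(46, 32) = 1

Step 1 — x − y = 46 − 32 = 14. Step 2 — v_17(14) = 0 (factor: 14 = (17^0 · 14); the sign does not affect v_p). Step 3 — |x − y|_17 = 17^{0} = 1.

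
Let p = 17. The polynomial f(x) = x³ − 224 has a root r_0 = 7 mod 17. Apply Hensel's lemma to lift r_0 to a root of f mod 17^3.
r_2 = 2387 (mod 4913)

Hensel: r_{i+1} = r_i − f(r_i)/f′(r_i) mod 17^{i+2}, where f′(x) = 3x². Iterate:
  r_0 = 7 (mod 17)
  r_1 = 75 (mod 289)
  r_2 = 2387 (mod 4913)
Final: r = 2387 with f(r) ≡ 0 mod 17^3.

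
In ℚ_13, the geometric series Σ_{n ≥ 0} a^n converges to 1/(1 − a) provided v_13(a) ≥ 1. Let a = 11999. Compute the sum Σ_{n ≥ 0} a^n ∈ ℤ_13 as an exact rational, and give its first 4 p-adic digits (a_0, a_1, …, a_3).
Σ a^n = 1/(1 − a) = -1/11998;  first 4 digits = (1, 0, 6, 5)

v_13(a) = 2 ≥ 1, so the series converges in ℤ_13 to 1/(1 − a) = 1/(1 − 11999) = -1/11998. Expand this rational in ℤ_13: compute digits iteratively via d_i = x_i mod 13, x_{i+1} = (x_i − d_i)/13. The first 4 digits are (1, 0, 6, 5).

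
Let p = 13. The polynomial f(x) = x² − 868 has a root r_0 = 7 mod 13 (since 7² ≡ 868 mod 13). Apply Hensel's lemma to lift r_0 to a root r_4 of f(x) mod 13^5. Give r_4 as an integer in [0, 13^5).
r_4 = 163066 (mod 371293)

Hensel's recurrence: r_{i+1} = r_i − f(r_i)·(f′(r_i))^{-1} mod 13^{i+2}, with f′(x) = 2x. Iterate:
  r_0 = 7 (mod 13)
  r_1 = 150 (mod 169)
  r_2 = 488 (mod 2197)
  r_3 = 20261 (mod 28561)
  r_4 = 163066 (mod 371293)
Final: r_4 = 163066, and one checks f(r_4) ≡ 0 mod 13^5.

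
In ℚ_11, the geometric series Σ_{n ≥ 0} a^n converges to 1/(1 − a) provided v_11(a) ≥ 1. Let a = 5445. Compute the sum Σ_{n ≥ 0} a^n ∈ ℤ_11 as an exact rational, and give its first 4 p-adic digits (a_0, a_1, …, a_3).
Σ a^n = 1/(1 − a) = -1/5444;  first 4 digits = (1, 0, 1, 4)

v_11(a) = 2 ≥ 1, so the series converges in ℤ_11 to 1/(1 − a) = 1/(1 − 5445) = -1/5444. Expand this rational in ℤ_11: compute digits iteratively via d_i = x_i mod 11, x_{i+1} = (x_i − d_i)/11. The first 4 digits are (1, 0, 1, 4).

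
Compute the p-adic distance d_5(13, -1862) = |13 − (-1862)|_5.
d_5(13, -1862) = 1/625

Step 1 — x − y = 13 − (-1862) = 1875. Step 2 — v_5(1875) = 4 (factor: 1875 = (5^4 · 3); the sign does not affect v_p). Step 3 — |x − y|_5 = 5^{-4} = 1/625.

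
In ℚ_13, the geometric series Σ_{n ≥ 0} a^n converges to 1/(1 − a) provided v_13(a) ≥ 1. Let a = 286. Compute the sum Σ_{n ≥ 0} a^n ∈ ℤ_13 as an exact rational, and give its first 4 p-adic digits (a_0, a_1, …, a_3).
Σ a^n = 1/(1 − a) = -1/285;  first 4 digits = (1, 9, 4, 12)

v_13(a) = 1 ≥ 1, so the series converges in ℤ_13 to 1/(1 − a) = 1/(1 − 286) = -1/285. Expand this rational in ℤ_13: compute digits iteratively via d_i = x_i mod 13, x_{i+1} = (x_i − d_i)/13. The first 4 digits are (1, 9, 4, 12).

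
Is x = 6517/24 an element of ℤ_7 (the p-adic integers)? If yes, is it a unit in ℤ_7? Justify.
x ∈ ℤ_7 but not a unit; v_7(x) = 3 > 0

ℤ_7 = {x ∈ ℚ_7 : v_7(x) ≥ 0} and ℤ_7^× = {x ∈ ℤ_7 : v_7(x) = 0}. Here v_7(6517/24) = v_7(num) − v_7(den) = 3; compare against these criteria.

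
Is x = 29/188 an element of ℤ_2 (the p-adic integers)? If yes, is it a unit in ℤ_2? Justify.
x ∉ ℤ_2 (v_2(x) = -2 < 0)

ℤ_2 = {x ∈ ℚ_2 : v_2(x) ≥ 0} and ℤ_2^× = {x ∈ ℤ_2 : v_2(x) = 0}. Here v_2(29/188) = v_2(num) − v_2(den) = -2; compare against these criteria.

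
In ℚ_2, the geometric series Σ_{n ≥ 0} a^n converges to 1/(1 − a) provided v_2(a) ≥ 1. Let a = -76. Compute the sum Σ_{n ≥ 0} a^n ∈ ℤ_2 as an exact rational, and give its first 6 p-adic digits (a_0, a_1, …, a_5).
Σ a^n = 1/(1 − a) = 1/77;  first 6 digits = (1, 0, 1, 0, 0, 0)

v_2(a) = 2 ≥ 1, so the series converges in ℤ_2 to 1/(1 − a) = 1/(1 − (-76)) = 1/77. Expand this rational in ℤ_2: compute digits iteratively via d_i = x_i mod 2, x_{i+1} = (x_i − d_i)/2. The first 6 digits are (1, 0, 1, 0, 0, 0).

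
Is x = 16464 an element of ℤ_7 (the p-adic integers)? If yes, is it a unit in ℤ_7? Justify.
x ∈ ℤ_7 but not a unit; v_7(x) = 3 > 0

ℤ_7 = {x ∈ ℚ_7 : v_7(x) ≥ 0} and ℤ_7^× = {x ∈ ℤ_7 : v_7(x) = 0}. Here v_7(16464) = v_7(num) − v_7(den) = 3; compare against these criteria.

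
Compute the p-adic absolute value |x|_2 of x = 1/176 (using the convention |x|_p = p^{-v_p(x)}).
|1/176|_2 = 16

Step 1 — compute v_2(x) by factoring powers of 2 out of the numerator and denominator: v_2(1/176) = -4. Step 2 — apply |x|_p = p^{-v_p(x)} = 2^{4} = 16.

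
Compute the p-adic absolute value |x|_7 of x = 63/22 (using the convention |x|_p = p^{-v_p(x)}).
|63/22|_7 = 1/7

Step 1 — compute v_7(x) by factoring powers of 7 out of the numerator and denominator: v_7(63/22) = 1. Step 2 — apply |x|_p = p^{-v_p(x)} = 7^{-1} = 1/7.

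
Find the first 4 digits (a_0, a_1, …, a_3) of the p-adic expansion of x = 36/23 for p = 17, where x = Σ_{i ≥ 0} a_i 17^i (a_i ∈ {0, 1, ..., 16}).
(a_0, …, a_3) = (6, 16, 2, 5)

v_17(36/23) = 0 (numerator and denominator both coprime to 17), so x ∈ ℤ_17^×. Compute digits iteratively via a_i = x_i mod 17, x_{i+1} = (x_i − a_i)/17, with x_0 = x:
  x_0 = 36/23;  a_0 = 6;  x_1 = (x_0 − 6)/17 = -6/23
  x_1 = -6/23;  a_1 = 16;  x_2 = (x_1 − 16)/17 = -22/23
  x_2 = -22/23;  a_2 = 2;  x_3 = (x_2 − 2)/17 = -4/23
  x_3 = -4/23;  a_3 = 5;  x_4 = (x_3 − 5)/17 = -7/23
Digits: (6, 16, 2, 5).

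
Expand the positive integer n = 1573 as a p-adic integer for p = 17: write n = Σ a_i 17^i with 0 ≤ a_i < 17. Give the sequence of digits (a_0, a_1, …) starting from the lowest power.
(a_0, a_1, …) = (9, 7, 5)

Repeated division by 17 gives the digits low-to-high: 1573 = 9 + 7·17^1 + 5·17^2. Digit sequence: (9, 7, 5).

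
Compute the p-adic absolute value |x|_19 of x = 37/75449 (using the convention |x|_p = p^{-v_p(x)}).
|37/75449|_19 = 6859

Step 1 — compute v_19(x) by factoring powers of 19 out of the numerator and denominator: v_19(37/75449) = -3. Step 2 — apply |x|_p = p^{-v_p(x)} = 19^{3} = 6859.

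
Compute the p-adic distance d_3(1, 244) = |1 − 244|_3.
d_3(1, 244) = 1/243

Step 1 — x − y = 1 − 244 = -243. Step 2 — v_3(-243) = 5 (factor: -243 = −(3^5 · 1); the sign does not affect v_p). Step 3 — |x − y|_3 = 3^{-5} = 1/243.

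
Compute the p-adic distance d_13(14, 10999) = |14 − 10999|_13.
d_13(14, 10999) = 1/2197

Step 1 — x − y = 14 − 10999 = -10985. Step 2 — v_13(-10985) = 3 (factor: -10985 = −(13^3 · 5); the sign does not affect v_p). Step 3 — |x − y|_13 = 13^{-3} = 1/2197.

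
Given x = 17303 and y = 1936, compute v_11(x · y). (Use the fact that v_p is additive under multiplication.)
v_11(33498608) = 5

v_p(x) = 3 (factor: 17303 = 11^3 · 13); v_p(y) = 2 (factor: 1936 = 11^2 · 16). Additivity: v_p(xy) = v_p(x) + v_p(y) = 3 + 2 = 5. (Direct check: xy = 33498608 = 11^5 · (208).)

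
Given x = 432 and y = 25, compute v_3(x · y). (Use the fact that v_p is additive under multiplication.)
v_3(10800) = 3

v_p(x) = 3 (factor: 432 = 3^3 · 16); v_p(y) = 0 (factor: 25 = 3^0 · 25). Additivity: v_p(xy) = v_p(x) + v_p(y) = 3 + 0 = 3. (Direct check: xy = 10800 = 3^3 · (400).)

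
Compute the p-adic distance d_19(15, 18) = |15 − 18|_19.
d_19(15, 18) = 1

Step 1 — x − y = 15 − 18 = -3. Step 2 — v_19(-3) = 0 (factor: -3 = −(19^0 · 3); the sign does not affect v_p). Step 3 — |x − y|_19 = 19^{0} = 1.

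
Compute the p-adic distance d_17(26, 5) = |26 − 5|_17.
d_17(26, 5) = 1

Step 1 — x − y = 26 − 5 = 21. Step 2 — v_17(21) = 0 (factor: 21 = (17^0 · 21); the sign does not affect v_p). Step 3 — |x − y|_17 = 17^{0} = 1.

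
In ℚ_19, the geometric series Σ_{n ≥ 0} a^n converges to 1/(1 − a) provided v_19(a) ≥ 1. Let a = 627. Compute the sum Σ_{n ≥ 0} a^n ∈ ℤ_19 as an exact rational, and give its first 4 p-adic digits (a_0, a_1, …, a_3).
Σ a^n = 1/(1 − a) = -1/626;  first 4 digits = (1, 14, 7, 8)

v_19(a) = 1 ≥ 1, so the series converges in ℤ_19 to 1/(1 − a) = 1/(1 − 627) = -1/626. Expand this rational in ℤ_19: compute digits iteratively via d_i = x_i mod 19, x_{i+1} = (x_i − d_i)/19. The first 4 digits are (1, 14, 7, 8).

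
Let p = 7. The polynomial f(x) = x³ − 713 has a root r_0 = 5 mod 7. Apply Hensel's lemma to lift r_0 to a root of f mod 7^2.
r_1 = 5 (mod 49)

Hensel: r_{i+1} = r_i − f(r_i)/f′(r_i) mod 7^{i+2}, where f′(x) = 3x². Iterate:
  r_0 = 5 (mod 7)
  r_1 = 5 (mod 49)
Final: r = 5 with f(r) ≡ 0 mod 7^2.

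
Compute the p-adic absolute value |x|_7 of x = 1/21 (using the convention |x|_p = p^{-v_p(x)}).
|1/21|_7 = 7

Step 1 — compute v_7(x) by factoring powers of 7 out of the numerator and denominator: v_7(1/21) = -1. Step 2 — apply |x|_p = p^{-v_p(x)} = 7^{1} = 7.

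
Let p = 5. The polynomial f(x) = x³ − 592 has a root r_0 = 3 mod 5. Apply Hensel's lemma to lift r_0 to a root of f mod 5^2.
r_1 = 23 (mod 25)

Hensel: r_{i+1} = r_i − f(r_i)/f′(r_i) mod 5^{i+2}, where f′(x) = 3x². Iterate:
  r_0 = 3 (mod 5)
  r_1 = 23 (mod 25)
Final: r = 23 with f(r) ≡ 0 mod 5^2.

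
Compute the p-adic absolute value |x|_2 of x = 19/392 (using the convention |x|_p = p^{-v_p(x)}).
|19/392|_2 = 8

Step 1 — compute v_2(x) by factoring powers of 2 out of the numerator and denominator: v_2(19/392) = -3. Step 2 — apply |x|_p = p^{-v_p(x)} = 2^{3} = 8.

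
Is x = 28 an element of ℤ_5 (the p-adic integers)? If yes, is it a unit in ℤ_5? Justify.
x ∈ ℤ_5^× (unit); v_5(x) = 0

ℤ_5 = {x ∈ ℚ_5 : v_5(x) ≥ 0} and ℤ_5^× = {x ∈ ℤ_5 : v_5(x) = 0}. Here v_5(28) = v_5(num) − v_5(den) = 0; compare against these criteria.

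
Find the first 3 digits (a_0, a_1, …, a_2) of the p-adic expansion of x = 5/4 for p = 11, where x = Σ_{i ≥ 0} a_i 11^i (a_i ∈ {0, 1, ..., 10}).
(a_0, …, a_2) = (4, 8, 2)

v_11(5/4) = 0 (numerator and denominator both coprime to 11), so x ∈ ℤ_11^×. Compute digits iteratively via a_i = x_i mod 11, x_{i+1} = (x_i − a_i)/11, with x_0 = x:
  x_0 = 5/4;  a_0 = 4;  x_1 = (x_0 − 4)/11 = -1/4
  x_1 = -1/4;  a_1 = 8;  x_2 = (x_1 − 8)/11 = -3/4
  x_2 = -3/4;  a_2 = 2;  x_3 = (x_2 − 2)/11 = -1/4
Digits: (4, 8, 2).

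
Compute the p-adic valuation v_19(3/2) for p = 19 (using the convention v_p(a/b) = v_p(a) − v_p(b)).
v_19(3/2) = 0

Factor powers of 19 from the numerator and denominator of the reduced fraction: 3 = 19^0 · 3 and 2 = 19^0 · 2. Apply v_p(a/b) = v_p(a) − v_p(b): v_19(3/2) = 0 − 0 = 0.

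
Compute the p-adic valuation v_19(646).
v_19(646) = 1

v_19(n) is the largest exponent k such that 19^k divides n. Factor out: 646 = 19^1 · 34. (Sign doesn't affect v_p.) So v_19(646) = 1.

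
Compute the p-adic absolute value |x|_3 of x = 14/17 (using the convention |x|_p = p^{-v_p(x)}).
|14/17|_3 = 1

Step 1 — compute v_3(x) by factoring powers of 3 out of the numerator and denominator: v_3(14/17) = 0. Step 2 — apply |x|_p = p^{-v_p(x)} = 3^{0} = 1.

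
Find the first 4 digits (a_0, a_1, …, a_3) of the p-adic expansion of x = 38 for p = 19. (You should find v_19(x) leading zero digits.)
(a_0, …, a_3) = (0, 2, 0, 0)

v_19(38) = 1, so a_0 = ... = a_0 = 0. Factor out: x = 19^1 · u with u = 2 a unit in ℤ_19. Expand u iteratively via a_{v+i} = u_i mod 19, u_{i+1} = (u_i − a_{v+i})/19:
  u_0 = 2;  a_1 = 2;  u_1 = (u_0 − 2)/19 = 0
  u_1 = 0;  a_2 = 0;  u_2 = (u_1 − 0)/19 = 0
  u_2 = 0;  a_3 = 0;  u_3 = (u_2 − 0)/19 = 0
Digits: (0, 2, 0, 0).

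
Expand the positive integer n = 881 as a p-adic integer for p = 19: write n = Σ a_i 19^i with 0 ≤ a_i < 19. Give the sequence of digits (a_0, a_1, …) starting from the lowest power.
(a_0, a_1, …) = (7, 8, 2)

Repeated division by 19 gives the digits low-to-high: 881 = 7 + 8·19^1 + 2·19^2. Digit sequence: (7, 8, 2).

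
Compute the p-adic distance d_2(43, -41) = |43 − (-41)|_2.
d_2(43, -41) = 1/4

Step 1 — x − y = 43 − (-41) = 84. Step 2 — v_2(84) = 2 (factor: 84 = (2^2 · 21); the sign does not affect v_p). Step 3 — |x − y|_2 = 2^{-2} = 1/4.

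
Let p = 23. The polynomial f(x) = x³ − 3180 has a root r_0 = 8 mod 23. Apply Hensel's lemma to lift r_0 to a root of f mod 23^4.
r_3 = 221728 (mod 279841)

Hensel: r_{i+1} = r_i − f(r_i)/f′(r_i) mod 23^{i+2}, where f′(x) = 3x². Iterate:
  r_0 = 8 (mod 23)
  r_1 = 77 (mod 529)
  r_2 = 2722 (mod 12167)
  r_3 = 221728 (mod 279841)
Final: r = 221728 with f(r) ≡ 0 mod 23^4.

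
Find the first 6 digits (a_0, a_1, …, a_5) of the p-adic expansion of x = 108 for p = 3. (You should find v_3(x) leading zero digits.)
(a_0, …, a_5) = (0, 0, 0, 1, 1, 0)

v_3(108) = 3, so a_0 = ... = a_2 = 0. Factor out: x = 3^3 · u with u = 4 a unit in ℤ_3. Expand u iteratively via a_{v+i} = u_i mod 3, u_{i+1} = (u_i − a_{v+i})/3:
  u_0 = 4;  a_3 = 1;  u_1 = (u_0 − 1)/3 = 1
  u_1 = 1;  a_4 = 1;  u_2 = (u_1 − 1)/3 = 0
  u_2 = 0;  a_5 = 0;  u_3 = (u_2 − 0)/3 = 0
Digits: (0, 0, 0, 1, 1, 0).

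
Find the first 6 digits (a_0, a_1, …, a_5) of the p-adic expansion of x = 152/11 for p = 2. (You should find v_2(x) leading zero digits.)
(a_0, …, a_5) = (0, 0, 0, 1, 0, 0)

v_2(152/11) = 3, so a_0 = ... = a_2 = 0. Factor out: x = 2^3 · u with u = 19/11 a unit in ℤ_2. Expand u iteratively via a_{v+i} = u_i mod 2, u_{i+1} = (u_i − a_{v+i})/2:
  u_0 = 19/11;  a_3 = 1;  u_1 = (u_0 − 1)/2 = 4/11
  u_1 = 4/11;  a_4 = 0;  u_2 = (u_1 − 0)/2 = 2/11
  u_2 = 2/11;  a_5 = 0;  u_3 = (u_2 − 0)/2 = 1/11
Digits: (0, 0, 0, 1, 0, 0).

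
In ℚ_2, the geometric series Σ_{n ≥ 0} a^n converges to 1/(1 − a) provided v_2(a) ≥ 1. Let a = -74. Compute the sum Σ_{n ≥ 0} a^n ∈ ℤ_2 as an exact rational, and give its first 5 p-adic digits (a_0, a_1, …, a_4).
Σ a^n = 1/(1 − a) = 1/75;  first 5 digits = (1, 1, 0, 0, 0)

v_2(a) = 1 ≥ 1, so the series converges in ℤ_2 to 1/(1 − a) = 1/(1 − (-74)) = 1/75. Expand this rational in ℤ_2: compute digits iteratively via d_i = x_i mod 2, x_{i+1} = (x_i − d_i)/2. The first 5 digits are (1, 1, 0, 0, 0).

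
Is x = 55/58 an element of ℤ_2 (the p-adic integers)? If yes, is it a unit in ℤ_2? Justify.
x ∉ ℤ_2 (v_2(x) = -1 < 0)

ℤ_2 = {x ∈ ℚ_2 : v_2(x) ≥ 0} and ℤ_2^× = {x ∈ ℤ_2 : v_2(x) = 0}. Here v_2(55/58) = v_2(num) − v_2(den) = -1; compare against these criteria.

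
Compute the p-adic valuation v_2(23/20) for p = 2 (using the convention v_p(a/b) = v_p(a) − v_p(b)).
v_2(23/20) = -2

Factor powers of 2 from the numerator and denominator of the reduced fraction: 23 = 2^0 · 23 and 20 = 2^2 · 5. Apply v_p(a/b) = v_p(a) − v_p(b): v_2(23/20) = 0 − 2 = -2.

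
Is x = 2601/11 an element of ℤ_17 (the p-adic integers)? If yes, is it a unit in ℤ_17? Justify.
x ∈ ℤ_17 but not a unit; v_17(x) = 2 > 0

ℤ_17 = {x ∈ ℚ_17 : v_17(x) ≥ 0} and ℤ_17^× = {x ∈ ℤ_17 : v_17(x) = 0}. Here v_17(2601/11) = v_17(num) − v_17(den) = 2; compare against these criteria.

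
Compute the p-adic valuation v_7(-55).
v_7(-55) = 0

v_7(n) is the largest exponent k such that 7^k divides n. Factor out: -55 = -7^0 · 55. (Sign doesn't affect v_p.) So v_7(-55) = 0.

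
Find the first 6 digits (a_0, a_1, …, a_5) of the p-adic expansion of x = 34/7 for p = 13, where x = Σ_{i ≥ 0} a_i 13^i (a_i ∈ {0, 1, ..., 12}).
(a_0, …, a_5) = (3, 2, 11, 1, 11, 1)

v_13(34/7) = 0 (numerator and denominator both coprime to 13), so x ∈ ℤ_13^×. Compute digits iteratively via a_i = x_i mod 13, x_{i+1} = (x_i − a_i)/13, with x_0 = x:
  x_0 = 34/7;  a_0 = 3;  x_1 = (x_0 − 3)/13 = 1/7
  x_1 = 1/7;  a_1 = 2;  x_2 = (x_1 − 2)/13 = -1/7
  x_2 = -1/7;  a_2 = 11;  x_3 = (x_2 − 11)/13 = -6/7
  x_3 = -6/7;  a_3 = 1;  x_4 = (x_3 − 1)/13 = -1/7
  x_4 = -1/7;  a_4 = 11;  x_5 = (x_4 − 11)/13 = -6/7
  x_5 = -6/7;  a_5 = 1;  x_6 = (x_5 − 1)/13 = -1/7
Digits: (3, 2, 11, 1, 11, 1).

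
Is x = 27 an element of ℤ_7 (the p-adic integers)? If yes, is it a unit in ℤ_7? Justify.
x ∈ ℤ_7^× (unit); v_7(x) = 0

ℤ_7 = {x ∈ ℚ_7 : v_7(x) ≥ 0} and ℤ_7^× = {x ∈ ℤ_7 : v_7(x) = 0}. Here v_7(27) = v_7(num) − v_7(den) = 0; compare against these criteria.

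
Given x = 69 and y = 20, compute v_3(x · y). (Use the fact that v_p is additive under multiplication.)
v_3(1380) = 1

v_p(x) = 1 (factor: 69 = 3^1 · 23); v_p(y) = 0 (factor: 20 = 3^0 · 20). Additivity: v_p(xy) = v_p(x) + v_p(y) = 1 + 0 = 1. (Direct check: xy = 1380 = 3^1 · (460).)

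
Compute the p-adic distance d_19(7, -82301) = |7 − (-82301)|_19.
d_19(7, -82301) = 1/6859

Step 1 — x − y = 7 − (-82301) = 82308. Step 2 — v_19(82308) = 3 (factor: 82308 = (19^3 · 12); the sign does not affect v_p). Step 3 — |x − y|_19 = 19^{-3} = 1/6859.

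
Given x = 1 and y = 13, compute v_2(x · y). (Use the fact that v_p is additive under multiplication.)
v_2(13) = 0

v_p(x) = 0 (factor: 1 = 2^0 · 1); v_p(y) = 0 (factor: 13 = 2^0 · 13). Additivity: v_p(xy) = v_p(x) + v_p(y) = 0 + 0 = 0. (Direct check: xy = 13 = 2^0 · (13).)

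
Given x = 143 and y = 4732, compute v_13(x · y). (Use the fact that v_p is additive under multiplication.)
v_13(676676) = 3

v_p(x) = 1 (factor: 143 = 13^1 · 11); v_p(y) = 2 (factor: 4732 = 13^2 · 28). Additivity: v_p(xy) = v_p(x) + v_p(y) = 1 + 2 = 3. (Direct check: xy = 676676 = 13^3 · (308).)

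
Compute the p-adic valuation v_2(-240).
v_2(-240) = 4

v_2(n) is the largest exponent k such that 2^k divides n. Factor out: -240 = -2^4 · 15. (Sign doesn't affect v_p.) So v_2(-240) = 4.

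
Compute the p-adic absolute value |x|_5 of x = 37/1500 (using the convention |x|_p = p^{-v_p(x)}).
|37/1500|_5 = 125

Step 1 — compute v_5(x) by factoring powers of 5 out of the numerator and denominator: v_5(37/1500) = -3. Step 2 — apply |x|_p = p^{-v_p(x)} = 5^{3} = 125.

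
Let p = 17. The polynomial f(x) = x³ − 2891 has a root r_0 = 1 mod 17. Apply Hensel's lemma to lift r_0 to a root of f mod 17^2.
r_1 = 1 (mod 289)

Hensel: r_{i+1} = r_i − f(r_i)/f′(r_i) mod 17^{i+2}, where f′(x) = 3x². Iterate:
  r_0 = 1 (mod 17)
  r_1 = 1 (mod 289)
Final: r = 1 with f(r) ≡ 0 mod 17^2.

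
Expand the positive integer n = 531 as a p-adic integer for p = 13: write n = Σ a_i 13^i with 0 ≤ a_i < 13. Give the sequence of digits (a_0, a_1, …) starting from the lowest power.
(a_0, a_1, …) = (11, 1, 3)

Repeated division by 13 gives the digits low-to-high: 531 = 11 + 1·13^1 + 3·13^2. Digit sequence: (11, 1, 3).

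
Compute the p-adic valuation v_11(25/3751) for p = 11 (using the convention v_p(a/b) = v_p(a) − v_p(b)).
v_11(25/3751) = -2

Factor powers of 11 from the numerator and denominator of the reduced fraction: 25 = 11^0 · 25 and 3751 = 11^2 · 31. Apply v_p(a/b) = v_p(a) − v_p(b): v_11(25/3751) = 0 − 2 = -2.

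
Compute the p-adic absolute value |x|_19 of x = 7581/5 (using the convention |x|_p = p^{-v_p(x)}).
|7581/5|_19 = 1/361

Step 1 — compute v_19(x) by factoring powers of 19 out of the numerator and denominator: v_19(7581/5) = 2. Step 2 — apply |x|_p = p^{-v_p(x)} = 19^{-2} = 1/361.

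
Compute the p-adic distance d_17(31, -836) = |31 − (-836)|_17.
d_17(31, -836) = 1/289

Step 1 — x − y = 31 − (-836) = 867. Step 2 — v_17(867) = 2 (factor: 867 = (17^2 · 3); the sign does not affect v_p). Step 3 — |x − y|_17 = 17^{-2} = 1/289.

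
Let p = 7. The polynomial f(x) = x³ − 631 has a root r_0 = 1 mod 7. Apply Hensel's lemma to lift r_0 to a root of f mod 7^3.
r_2 = 15 (mod 343)

Hensel: r_{i+1} = r_i − f(r_i)/f′(r_i) mod 7^{i+2}, where f′(x) = 3x². Iterate:
  r_0 = 1 (mod 7)
  r_1 = 15 (mod 49)
  r_2 = 15 (mod 343)
Final: r = 15 with f(r) ≡ 0 mod 7^3.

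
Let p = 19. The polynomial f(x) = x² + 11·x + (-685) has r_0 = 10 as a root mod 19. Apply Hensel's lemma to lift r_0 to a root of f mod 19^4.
r_3 = 38466 (mod 130321)

Hensel: r_{i+1} = r_i − f(r_i)·(f′(r_i))^{-1} mod 19^{i+2}, f′(x) = 2x + 11. Iterate:
  r_0 = 10 (mod 19)
  r_1 = 200 (mod 361)
  r_2 = 4171 (mod 6859)
  r_3 = 38466 (mod 130321)
Final: r = 38466 satisfies f(r) ≡ 0 mod 19^4.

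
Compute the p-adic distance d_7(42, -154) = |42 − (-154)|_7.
d_7(42, -154) = 1/49

Step 1 — x − y = 42 − (-154) = 196. Step 2 — v_7(196) = 2 (factor: 196 = (7^2 · 4); the sign does not affect v_p). Step 3 — |x − y|_7 = 7^{-2} = 1/49.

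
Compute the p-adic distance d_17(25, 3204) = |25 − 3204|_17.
d_17(25, 3204) = 1/289

Step 1 — x − y = 25 − 3204 = -3179. Step 2 — v_17(-3179) = 2 (factor: -3179 = −(17^2 · 11); the sign does not affect v_p). Step 3 — |x − y|_17 = 17^{-2} = 1/289.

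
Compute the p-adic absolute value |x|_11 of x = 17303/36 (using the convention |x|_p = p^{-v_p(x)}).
|17303/36|_11 = 1/1331

Step 1 — compute v_11(x) by factoring powers of 11 out of the numerator and denominator: v_11(17303/36) = 3. Step 2 — apply |x|_p = p^{-v_p(x)} = 11^{-3} = 1/1331.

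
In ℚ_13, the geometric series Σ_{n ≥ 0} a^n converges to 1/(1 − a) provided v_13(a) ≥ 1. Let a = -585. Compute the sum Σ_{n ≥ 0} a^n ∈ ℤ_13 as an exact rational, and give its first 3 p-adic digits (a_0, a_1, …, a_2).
Σ a^n = 1/(1 − a) = 1/586;  first 3 digits = (1, 7, 6)

v_13(a) = 1 ≥ 1, so the series converges in ℤ_13 to 1/(1 − a) = 1/(1 − (-585)) = 1/586. Expand this rational in ℤ_13: compute digits iteratively via d_i = x_i mod 13, x_{i+1} = (x_i − d_i)/13. The first 3 digits are (1, 7, 6).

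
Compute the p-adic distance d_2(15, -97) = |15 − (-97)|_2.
d_2(15, -97) = 1/16

Step 1 — x − y = 15 − (-97) = 112. Step 2 — v_2(112) = 4 (factor: 112 = (2^4 · 7); the sign does not affect v_p). Step 3 — |x − y|_2 = 2^{-4} = 1/16.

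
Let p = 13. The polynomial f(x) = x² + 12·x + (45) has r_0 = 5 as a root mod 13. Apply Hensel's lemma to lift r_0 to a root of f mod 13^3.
r_2 = 1474 (mod 2197)

Hensel: r_{i+1} = r_i − f(r_i)·(f′(r_i))^{-1} mod 13^{i+2}, f′(x) = 2x + 12. Iterate:
  r_0 = 5 (mod 13)
  r_1 = 122 (mod 169)
  r_2 = 1474 (mod 2197)
Final: r = 1474 satisfies f(r) ≡ 0 mod 13^3.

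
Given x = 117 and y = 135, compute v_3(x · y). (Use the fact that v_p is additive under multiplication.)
v_3(15795) = 5

v_p(x) = 2 (factor: 117 = 3^2 · 13); v_p(y) = 3 (factor: 135 = 3^3 · 5). Additivity: v_p(xy) = v_p(x) + v_p(y) = 2 + 3 = 5. (Direct check: xy = 15795 = 3^5 · (65).)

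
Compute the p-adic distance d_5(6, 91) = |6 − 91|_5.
d_5(6, 91) = 1/5

Step 1 — x − y = 6 − 91 = -85. Step 2 — v_5(-85) = 1 (factor: -85 = −(5^1 · 17); the sign does not affect v_p). Step 3 — |x − y|_5 = 5^{-1} = 1/5.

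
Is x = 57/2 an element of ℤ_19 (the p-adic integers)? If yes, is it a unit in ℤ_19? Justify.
x ∈ ℤ_19 but not a unit; v_19(x) = 1 > 0

ℤ_19 = {x ∈ ℚ_19 : v_19(x) ≥ 0} and ℤ_19^× = {x ∈ ℤ_19 : v_19(x) = 0}. Here v_19(57/2) = v_19(num) − v_19(den) = 1; compare against these criteria.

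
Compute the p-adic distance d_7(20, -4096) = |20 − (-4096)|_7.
d_7(20, -4096) = 1/343

Step 1 — x − y = 20 − (-4096) = 4116. Step 2 — v_7(4116) = 3 (factor: 4116 = (7^3 · 12); the sign does not affect v_p). Step 3 — |x − y|_7 = 7^{-3} = 1/343.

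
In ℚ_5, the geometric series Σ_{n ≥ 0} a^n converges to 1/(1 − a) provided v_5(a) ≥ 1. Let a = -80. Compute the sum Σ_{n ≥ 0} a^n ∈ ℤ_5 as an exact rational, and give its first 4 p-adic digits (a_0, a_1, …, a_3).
Σ a^n = 1/(1 − a) = 1/81;  first 4 digits = (1, 4, 2, 4)

v_5(a) = 1 ≥ 1, so the series converges in ℤ_5 to 1/(1 − a) = 1/(1 − (-80)) = 1/81. Expand this rational in ℤ_5: compute digits iteratively via d_i = x_i mod 5, x_{i+1} = (x_i − d_i)/5. The first 4 digits are (1, 4, 2, 4).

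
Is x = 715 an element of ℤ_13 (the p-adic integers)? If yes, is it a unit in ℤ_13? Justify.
x ∈ ℤ_13 but not a unit; v_13(x) = 1 > 0

ℤ_13 = {x ∈ ℚ_13 : v_13(x) ≥ 0} and ℤ_13^× = {x ∈ ℤ_13 : v_13(x) = 0}. Here v_13(715) = v_13(num) − v_13(den) = 1; compare against these criteria.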